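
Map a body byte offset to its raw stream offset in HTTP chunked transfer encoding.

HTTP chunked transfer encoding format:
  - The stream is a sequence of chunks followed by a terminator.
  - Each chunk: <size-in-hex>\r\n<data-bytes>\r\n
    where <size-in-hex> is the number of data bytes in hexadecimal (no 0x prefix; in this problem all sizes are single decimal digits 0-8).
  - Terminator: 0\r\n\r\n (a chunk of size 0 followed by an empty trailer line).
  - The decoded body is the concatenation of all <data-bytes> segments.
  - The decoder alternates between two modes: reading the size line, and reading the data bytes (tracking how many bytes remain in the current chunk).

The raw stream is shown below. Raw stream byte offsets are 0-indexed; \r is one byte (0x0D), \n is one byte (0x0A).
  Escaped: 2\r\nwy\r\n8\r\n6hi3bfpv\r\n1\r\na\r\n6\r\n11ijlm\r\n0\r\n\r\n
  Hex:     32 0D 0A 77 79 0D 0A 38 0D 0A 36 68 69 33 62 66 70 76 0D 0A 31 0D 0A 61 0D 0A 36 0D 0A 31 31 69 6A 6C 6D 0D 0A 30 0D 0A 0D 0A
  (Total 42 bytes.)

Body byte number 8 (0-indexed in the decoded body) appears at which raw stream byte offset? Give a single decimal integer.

Chunk 1: stream[0..1]='2' size=0x2=2, data at stream[3..5]='wy' -> body[0..2], body so far='wy'
Chunk 2: stream[7..8]='8' size=0x8=8, data at stream[10..18]='6hi3bfpv' -> body[2..10], body so far='wy6hi3bfpv'
Chunk 3: stream[20..21]='1' size=0x1=1, data at stream[23..24]='a' -> body[10..11], body so far='wy6hi3bfpva'
Chunk 4: stream[26..27]='6' size=0x6=6, data at stream[29..35]='11ijlm' -> body[11..17], body so far='wy6hi3bfpva11ijlm'
Chunk 5: stream[37..38]='0' size=0 (terminator). Final body='wy6hi3bfpva11ijlm' (17 bytes)
Body byte 8 at stream offset 16

Answer: 16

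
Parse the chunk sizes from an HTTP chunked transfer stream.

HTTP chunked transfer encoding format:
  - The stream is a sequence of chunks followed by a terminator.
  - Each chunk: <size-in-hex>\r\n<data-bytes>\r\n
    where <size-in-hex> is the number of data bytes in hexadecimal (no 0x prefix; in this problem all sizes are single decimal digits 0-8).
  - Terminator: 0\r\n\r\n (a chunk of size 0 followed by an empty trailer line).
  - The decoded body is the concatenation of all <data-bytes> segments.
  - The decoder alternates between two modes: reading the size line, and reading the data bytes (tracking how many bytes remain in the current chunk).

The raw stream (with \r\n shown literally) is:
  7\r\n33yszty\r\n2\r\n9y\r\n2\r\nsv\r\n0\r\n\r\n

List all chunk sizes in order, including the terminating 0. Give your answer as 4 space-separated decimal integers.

Chunk 1: stream[0..1]='7' size=0x7=7, data at stream[3..10]='33yszty' -> body[0..7], body so far='33yszty'
Chunk 2: stream[12..13]='2' size=0x2=2, data at stream[15..17]='9y' -> body[7..9], body so far='33yszty9y'
Chunk 3: stream[19..20]='2' size=0x2=2, data at stream[22..24]='sv' -> body[9..11], body so far='33yszty9ysv'
Chunk 4: stream[26..27]='0' size=0 (terminator). Final body='33yszty9ysv' (11 bytes)

Answer: 7 2 2 0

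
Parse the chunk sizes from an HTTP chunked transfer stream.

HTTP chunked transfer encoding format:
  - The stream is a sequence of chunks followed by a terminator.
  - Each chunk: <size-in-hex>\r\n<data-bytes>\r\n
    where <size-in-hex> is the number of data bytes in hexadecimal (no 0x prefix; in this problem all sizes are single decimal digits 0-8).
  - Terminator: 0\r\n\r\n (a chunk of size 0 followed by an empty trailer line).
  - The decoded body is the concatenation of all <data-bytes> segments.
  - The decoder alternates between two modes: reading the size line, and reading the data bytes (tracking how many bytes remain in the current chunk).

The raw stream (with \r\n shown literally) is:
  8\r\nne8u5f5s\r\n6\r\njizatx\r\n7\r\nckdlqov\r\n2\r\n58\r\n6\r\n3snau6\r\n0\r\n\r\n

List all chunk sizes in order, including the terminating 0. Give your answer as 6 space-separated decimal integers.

Chunk 1: stream[0..1]='8' size=0x8=8, data at stream[3..11]='ne8u5f5s' -> body[0..8], body so far='ne8u5f5s'
Chunk 2: stream[13..14]='6' size=0x6=6, data at stream[16..22]='jizatx' -> body[8..14], body so far='ne8u5f5sjizatx'
Chunk 3: stream[24..25]='7' size=0x7=7, data at stream[27..34]='ckdlqov' -> body[14..21], body so far='ne8u5f5sjizatxckdlqov'
Chunk 4: stream[36..37]='2' size=0x2=2, data at stream[39..41]='58' -> body[21..23], body so far='ne8u5f5sjizatxckdlqov58'
Chunk 5: stream[43..44]='6' size=0x6=6, data at stream[46..52]='3snau6' -> body[23..29], body so far='ne8u5f5sjizatxckdlqov583snau6'
Chunk 6: stream[54..55]='0' size=0 (terminator). Final body='ne8u5f5sjizatxckdlqov583snau6' (29 bytes)

Answer: 8 6 7 2 6 0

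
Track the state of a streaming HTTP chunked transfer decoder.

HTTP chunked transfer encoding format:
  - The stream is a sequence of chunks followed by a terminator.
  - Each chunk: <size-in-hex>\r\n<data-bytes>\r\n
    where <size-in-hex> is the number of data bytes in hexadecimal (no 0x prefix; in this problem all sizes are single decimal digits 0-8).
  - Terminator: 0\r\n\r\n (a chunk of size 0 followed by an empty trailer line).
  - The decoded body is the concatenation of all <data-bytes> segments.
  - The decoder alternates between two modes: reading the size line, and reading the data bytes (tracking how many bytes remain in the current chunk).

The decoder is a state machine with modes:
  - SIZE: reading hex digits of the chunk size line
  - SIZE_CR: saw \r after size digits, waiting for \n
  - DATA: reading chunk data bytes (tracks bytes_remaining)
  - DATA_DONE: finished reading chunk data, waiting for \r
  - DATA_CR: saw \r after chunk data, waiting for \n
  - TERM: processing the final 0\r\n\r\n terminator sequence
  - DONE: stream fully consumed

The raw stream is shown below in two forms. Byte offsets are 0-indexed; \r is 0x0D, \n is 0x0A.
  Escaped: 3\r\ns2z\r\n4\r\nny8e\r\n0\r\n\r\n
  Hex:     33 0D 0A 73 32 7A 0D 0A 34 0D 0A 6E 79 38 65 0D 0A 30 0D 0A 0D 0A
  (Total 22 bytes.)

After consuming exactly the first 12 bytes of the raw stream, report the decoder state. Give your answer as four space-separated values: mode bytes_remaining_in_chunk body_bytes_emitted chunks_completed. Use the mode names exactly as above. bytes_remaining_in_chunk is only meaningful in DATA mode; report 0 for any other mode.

Byte 0 = '3': mode=SIZE remaining=0 emitted=0 chunks_done=0
Byte 1 = 0x0D: mode=SIZE_CR remaining=0 emitted=0 chunks_done=0
Byte 2 = 0x0A: mode=DATA remaining=3 emitted=0 chunks_done=0
Byte 3 = 's': mode=DATA remaining=2 emitted=1 chunks_done=0
Byte 4 = '2': mode=DATA remaining=1 emitted=2 chunks_done=0
Byte 5 = 'z': mode=DATA_DONE remaining=0 emitted=3 chunks_done=0
Byte 6 = 0x0D: mode=DATA_CR remaining=0 emitted=3 chunks_done=0
Byte 7 = 0x0A: mode=SIZE remaining=0 emitted=3 chunks_done=1
Byte 8 = '4': mode=SIZE remaining=0 emitted=3 chunks_done=1
Byte 9 = 0x0D: mode=SIZE_CR remaining=0 emitted=3 chunks_done=1
Byte 10 = 0x0A: mode=DATA remaining=4 emitted=3 chunks_done=1
Byte 11 = 'n': mode=DATA remaining=3 emitted=4 chunks_done=1

Answer: DATA 3 4 1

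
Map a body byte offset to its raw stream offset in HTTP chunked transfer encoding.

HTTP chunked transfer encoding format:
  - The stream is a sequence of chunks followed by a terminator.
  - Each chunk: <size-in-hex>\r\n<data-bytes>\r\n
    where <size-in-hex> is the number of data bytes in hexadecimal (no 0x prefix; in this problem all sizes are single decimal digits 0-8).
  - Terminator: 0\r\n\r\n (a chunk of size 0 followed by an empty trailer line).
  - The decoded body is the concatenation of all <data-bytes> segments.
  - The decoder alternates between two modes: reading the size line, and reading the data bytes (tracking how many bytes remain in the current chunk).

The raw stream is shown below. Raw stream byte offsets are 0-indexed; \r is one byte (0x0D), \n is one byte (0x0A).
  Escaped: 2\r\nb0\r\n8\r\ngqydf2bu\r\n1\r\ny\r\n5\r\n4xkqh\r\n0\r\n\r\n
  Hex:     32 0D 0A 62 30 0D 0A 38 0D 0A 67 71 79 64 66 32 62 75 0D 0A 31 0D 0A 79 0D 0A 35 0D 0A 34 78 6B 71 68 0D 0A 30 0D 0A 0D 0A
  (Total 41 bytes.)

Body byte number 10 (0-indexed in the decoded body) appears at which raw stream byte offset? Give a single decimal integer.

Chunk 1: stream[0..1]='2' size=0x2=2, data at stream[3..5]='b0' -> body[0..2], body so far='b0'
Chunk 2: stream[7..8]='8' size=0x8=8, data at stream[10..18]='gqydf2bu' -> body[2..10], body so far='b0gqydf2bu'
Chunk 3: stream[20..21]='1' size=0x1=1, data at stream[23..24]='y' -> body[10..11], body so far='b0gqydf2buy'
Chunk 4: stream[26..27]='5' size=0x5=5, data at stream[29..34]='4xkqh' -> body[11..16], body so far='b0gqydf2buy4xkqh'
Chunk 5: stream[36..37]='0' size=0 (terminator). Final body='b0gqydf2buy4xkqh' (16 bytes)
Body byte 10 at stream offset 23

Answer: 23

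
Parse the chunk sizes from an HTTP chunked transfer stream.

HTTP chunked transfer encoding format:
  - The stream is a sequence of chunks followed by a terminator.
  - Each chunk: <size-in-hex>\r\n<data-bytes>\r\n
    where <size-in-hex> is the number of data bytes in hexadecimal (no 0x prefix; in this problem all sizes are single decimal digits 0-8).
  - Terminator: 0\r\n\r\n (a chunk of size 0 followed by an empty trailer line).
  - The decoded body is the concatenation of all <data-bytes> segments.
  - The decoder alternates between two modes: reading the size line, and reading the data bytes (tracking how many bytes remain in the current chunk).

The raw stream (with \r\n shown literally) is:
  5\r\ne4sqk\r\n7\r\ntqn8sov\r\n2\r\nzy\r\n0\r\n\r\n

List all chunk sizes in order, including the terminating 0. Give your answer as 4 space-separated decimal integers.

Chunk 1: stream[0..1]='5' size=0x5=5, data at stream[3..8]='e4sqk' -> body[0..5], body so far='e4sqk'
Chunk 2: stream[10..11]='7' size=0x7=7, data at stream[13..20]='tqn8sov' -> body[5..12], body so far='e4sqktqn8sov'
Chunk 3: stream[22..23]='2' size=0x2=2, data at stream[25..27]='zy' -> body[12..14], body so far='e4sqktqn8sovzy'
Chunk 4: stream[29..30]='0' size=0 (terminator). Final body='e4sqktqn8sovzy' (14 bytes)

Answer: 5 7 2 0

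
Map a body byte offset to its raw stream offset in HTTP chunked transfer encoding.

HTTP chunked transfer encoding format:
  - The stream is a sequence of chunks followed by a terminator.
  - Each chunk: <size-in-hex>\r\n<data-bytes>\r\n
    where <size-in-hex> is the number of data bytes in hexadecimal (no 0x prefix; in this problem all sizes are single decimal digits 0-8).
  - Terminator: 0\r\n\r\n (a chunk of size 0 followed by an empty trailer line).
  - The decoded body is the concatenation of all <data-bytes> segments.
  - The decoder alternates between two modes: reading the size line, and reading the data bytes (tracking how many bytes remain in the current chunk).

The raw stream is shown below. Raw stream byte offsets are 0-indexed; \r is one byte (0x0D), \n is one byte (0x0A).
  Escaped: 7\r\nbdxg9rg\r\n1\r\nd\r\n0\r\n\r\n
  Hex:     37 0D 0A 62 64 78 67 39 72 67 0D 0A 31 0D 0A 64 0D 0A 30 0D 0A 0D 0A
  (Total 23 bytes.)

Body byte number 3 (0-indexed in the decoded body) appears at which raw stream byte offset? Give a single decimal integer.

Chunk 1: stream[0..1]='7' size=0x7=7, data at stream[3..10]='bdxg9rg' -> body[0..7], body so far='bdxg9rg'
Chunk 2: stream[12..13]='1' size=0x1=1, data at stream[15..16]='d' -> body[7..8], body so far='bdxg9rgd'
Chunk 3: stream[18..19]='0' size=0 (terminator). Final body='bdxg9rgd' (8 bytes)
Body byte 3 at stream offset 6

Answer: 6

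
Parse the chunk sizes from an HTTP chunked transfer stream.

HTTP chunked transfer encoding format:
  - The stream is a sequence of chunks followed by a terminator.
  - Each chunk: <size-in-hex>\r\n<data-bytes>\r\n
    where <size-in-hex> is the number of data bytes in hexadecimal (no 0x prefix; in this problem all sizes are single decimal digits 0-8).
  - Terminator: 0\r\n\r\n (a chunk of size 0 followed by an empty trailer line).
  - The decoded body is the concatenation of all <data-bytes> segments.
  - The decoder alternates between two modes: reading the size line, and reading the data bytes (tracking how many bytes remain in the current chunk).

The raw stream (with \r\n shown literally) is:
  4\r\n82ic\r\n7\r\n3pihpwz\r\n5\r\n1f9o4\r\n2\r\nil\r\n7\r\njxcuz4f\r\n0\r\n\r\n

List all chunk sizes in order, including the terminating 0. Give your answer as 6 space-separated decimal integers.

Chunk 1: stream[0..1]='4' size=0x4=4, data at stream[3..7]='82ic' -> body[0..4], body so far='82ic'
Chunk 2: stream[9..10]='7' size=0x7=7, data at stream[12..19]='3pihpwz' -> body[4..11], body so far='82ic3pihpwz'
Chunk 3: stream[21..22]='5' size=0x5=5, data at stream[24..29]='1f9o4' -> body[11..16], body so far='82ic3pihpwz1f9o4'
Chunk 4: stream[31..32]='2' size=0x2=2, data at stream[34..36]='il' -> body[16..18], body so far='82ic3pihpwz1f9o4il'
Chunk 5: stream[38..39]='7' size=0x7=7, data at stream[41..48]='jxcuz4f' -> body[18..25], body so far='82ic3pihpwz1f9o4iljxcuz4f'
Chunk 6: stream[50..51]='0' size=0 (terminator). Final body='82ic3pihpwz1f9o4iljxcuz4f' (25 bytes)

Answer: 4 7 5 2 7 0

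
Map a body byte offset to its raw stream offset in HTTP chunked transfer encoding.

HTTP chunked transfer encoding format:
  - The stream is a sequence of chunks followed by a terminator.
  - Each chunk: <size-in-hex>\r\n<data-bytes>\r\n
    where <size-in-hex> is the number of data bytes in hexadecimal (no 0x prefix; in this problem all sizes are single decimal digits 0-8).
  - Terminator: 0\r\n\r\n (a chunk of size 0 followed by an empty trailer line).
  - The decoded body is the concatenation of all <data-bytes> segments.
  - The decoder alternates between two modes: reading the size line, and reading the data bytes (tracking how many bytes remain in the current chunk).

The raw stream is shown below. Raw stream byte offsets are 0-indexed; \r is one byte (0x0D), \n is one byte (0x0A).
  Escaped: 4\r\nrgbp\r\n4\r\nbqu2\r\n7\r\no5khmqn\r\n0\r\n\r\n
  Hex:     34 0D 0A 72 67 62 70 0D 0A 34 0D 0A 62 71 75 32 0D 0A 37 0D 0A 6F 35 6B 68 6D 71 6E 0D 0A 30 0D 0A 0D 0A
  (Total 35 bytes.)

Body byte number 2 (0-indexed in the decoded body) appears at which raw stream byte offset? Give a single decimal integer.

Answer: 5

Derivation:
Chunk 1: stream[0..1]='4' size=0x4=4, data at stream[3..7]='rgbp' -> body[0..4], body so far='rgbp'
Chunk 2: stream[9..10]='4' size=0x4=4, data at stream[12..16]='bqu2' -> body[4..8], body so far='rgbpbqu2'
Chunk 3: stream[18..19]='7' size=0x7=7, data at stream[21..28]='o5khmqn' -> body[8..15], body so far='rgbpbqu2o5khmqn'
Chunk 4: stream[30..31]='0' size=0 (terminator). Final body='rgbpbqu2o5khmqn' (15 bytes)
Body byte 2 at stream offset 5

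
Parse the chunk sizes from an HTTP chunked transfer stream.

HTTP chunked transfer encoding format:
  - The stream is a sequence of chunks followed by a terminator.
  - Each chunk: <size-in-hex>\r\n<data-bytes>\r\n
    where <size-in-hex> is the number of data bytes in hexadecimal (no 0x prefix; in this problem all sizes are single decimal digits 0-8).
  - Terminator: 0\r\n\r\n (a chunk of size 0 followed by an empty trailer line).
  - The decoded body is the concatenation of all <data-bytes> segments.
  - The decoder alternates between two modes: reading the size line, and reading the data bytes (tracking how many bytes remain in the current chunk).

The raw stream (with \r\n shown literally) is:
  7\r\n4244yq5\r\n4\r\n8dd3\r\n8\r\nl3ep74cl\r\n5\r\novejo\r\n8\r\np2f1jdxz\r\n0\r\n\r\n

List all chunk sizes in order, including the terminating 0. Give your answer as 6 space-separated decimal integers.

Answer: 7 4 8 5 8 0

Derivation:
Chunk 1: stream[0..1]='7' size=0x7=7, data at stream[3..10]='4244yq5' -> body[0..7], body so far='4244yq5'
Chunk 2: stream[12..13]='4' size=0x4=4, data at stream[15..19]='8dd3' -> body[7..11], body so far='4244yq58dd3'
Chunk 3: stream[21..22]='8' size=0x8=8, data at stream[24..32]='l3ep74cl' -> body[11..19], body so far='4244yq58dd3l3ep74cl'
Chunk 4: stream[34..35]='5' size=0x5=5, data at stream[37..42]='ovejo' -> body[19..24], body so far='4244yq58dd3l3ep74clovejo'
Chunk 5: stream[44..45]='8' size=0x8=8, data at stream[47..55]='p2f1jdxz' -> body[24..32], body so far='4244yq58dd3l3ep74clovejop2f1jdxz'
Chunk 6: stream[57..58]='0' size=0 (terminator). Final body='4244yq58dd3l3ep74clovejop2f1jdxz' (32 bytes)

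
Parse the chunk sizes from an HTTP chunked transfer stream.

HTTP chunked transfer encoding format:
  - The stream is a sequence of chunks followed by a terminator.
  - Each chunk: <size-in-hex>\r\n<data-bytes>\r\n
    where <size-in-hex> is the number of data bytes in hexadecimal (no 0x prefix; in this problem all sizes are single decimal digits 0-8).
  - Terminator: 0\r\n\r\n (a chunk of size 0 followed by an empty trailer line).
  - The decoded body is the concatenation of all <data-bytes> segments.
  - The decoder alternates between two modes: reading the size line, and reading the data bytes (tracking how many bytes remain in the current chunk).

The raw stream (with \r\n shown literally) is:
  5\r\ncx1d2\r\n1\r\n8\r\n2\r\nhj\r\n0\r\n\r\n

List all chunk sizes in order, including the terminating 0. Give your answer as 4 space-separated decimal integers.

Answer: 5 1 2 0

Derivation:
Chunk 1: stream[0..1]='5' size=0x5=5, data at stream[3..8]='cx1d2' -> body[0..5], body so far='cx1d2'
Chunk 2: stream[10..11]='1' size=0x1=1, data at stream[13..14]='8' -> body[5..6], body so far='cx1d28'
Chunk 3: stream[16..17]='2' size=0x2=2, data at stream[19..21]='hj' -> body[6..8], body so far='cx1d28hj'
Chunk 4: stream[23..24]='0' size=0 (terminator). Final body='cx1d28hj' (8 bytes)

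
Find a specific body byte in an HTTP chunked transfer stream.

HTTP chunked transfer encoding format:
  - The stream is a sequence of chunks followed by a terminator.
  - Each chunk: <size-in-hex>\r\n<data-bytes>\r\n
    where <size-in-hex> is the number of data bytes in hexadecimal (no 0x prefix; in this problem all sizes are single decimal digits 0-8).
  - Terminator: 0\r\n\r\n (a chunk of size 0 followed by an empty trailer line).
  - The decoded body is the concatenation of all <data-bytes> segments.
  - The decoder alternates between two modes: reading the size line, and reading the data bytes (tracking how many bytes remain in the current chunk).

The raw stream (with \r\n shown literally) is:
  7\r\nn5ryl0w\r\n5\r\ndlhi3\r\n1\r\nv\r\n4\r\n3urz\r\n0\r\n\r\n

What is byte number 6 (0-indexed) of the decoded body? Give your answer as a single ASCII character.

Answer: w

Derivation:
Chunk 1: stream[0..1]='7' size=0x7=7, data at stream[3..10]='n5ryl0w' -> body[0..7], body so far='n5ryl0w'
Chunk 2: stream[12..13]='5' size=0x5=5, data at stream[15..20]='dlhi3' -> body[7..12], body so far='n5ryl0wdlhi3'
Chunk 3: stream[22..23]='1' size=0x1=1, data at stream[25..26]='v' -> body[12..13], body so far='n5ryl0wdlhi3v'
Chunk 4: stream[28..29]='4' size=0x4=4, data at stream[31..35]='3urz' -> body[13..17], body so far='n5ryl0wdlhi3v3urz'
Chunk 5: stream[37..38]='0' size=0 (terminator). Final body='n5ryl0wdlhi3v3urz' (17 bytes)
Body byte 6 = 'w'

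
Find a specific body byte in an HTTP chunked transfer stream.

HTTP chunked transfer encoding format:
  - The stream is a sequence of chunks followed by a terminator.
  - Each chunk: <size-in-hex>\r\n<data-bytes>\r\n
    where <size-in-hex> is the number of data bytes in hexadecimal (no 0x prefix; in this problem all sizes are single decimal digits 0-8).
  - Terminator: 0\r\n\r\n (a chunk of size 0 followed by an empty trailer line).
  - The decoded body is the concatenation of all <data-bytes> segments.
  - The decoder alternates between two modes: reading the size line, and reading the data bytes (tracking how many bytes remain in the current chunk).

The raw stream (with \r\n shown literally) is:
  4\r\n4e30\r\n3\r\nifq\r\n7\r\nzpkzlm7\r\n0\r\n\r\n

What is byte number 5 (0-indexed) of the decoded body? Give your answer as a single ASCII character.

Chunk 1: stream[0..1]='4' size=0x4=4, data at stream[3..7]='4e30' -> body[0..4], body so far='4e30'
Chunk 2: stream[9..10]='3' size=0x3=3, data at stream[12..15]='ifq' -> body[4..7], body so far='4e30ifq'
Chunk 3: stream[17..18]='7' size=0x7=7, data at stream[20..27]='zpkzlm7' -> body[7..14], body so far='4e30ifqzpkzlm7'
Chunk 4: stream[29..30]='0' size=0 (terminator). Final body='4e30ifqzpkzlm7' (14 bytes)
Body byte 5 = 'f'

Answer: f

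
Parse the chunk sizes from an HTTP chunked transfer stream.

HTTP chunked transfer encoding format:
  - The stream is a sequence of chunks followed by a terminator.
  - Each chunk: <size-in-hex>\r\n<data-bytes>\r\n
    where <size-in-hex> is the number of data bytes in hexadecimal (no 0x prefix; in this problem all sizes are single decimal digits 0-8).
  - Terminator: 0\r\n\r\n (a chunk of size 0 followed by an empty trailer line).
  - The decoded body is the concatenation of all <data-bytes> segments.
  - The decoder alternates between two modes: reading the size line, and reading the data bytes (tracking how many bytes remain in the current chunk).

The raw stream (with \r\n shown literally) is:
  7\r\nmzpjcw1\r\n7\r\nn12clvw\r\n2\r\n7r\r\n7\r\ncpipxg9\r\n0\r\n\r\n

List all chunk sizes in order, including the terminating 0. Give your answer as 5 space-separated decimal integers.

Answer: 7 7 2 7 0

Derivation:
Chunk 1: stream[0..1]='7' size=0x7=7, data at stream[3..10]='mzpjcw1' -> body[0..7], body so far='mzpjcw1'
Chunk 2: stream[12..13]='7' size=0x7=7, data at stream[15..22]='n12clvw' -> body[7..14], body so far='mzpjcw1n12clvw'
Chunk 3: stream[24..25]='2' size=0x2=2, data at stream[27..29]='7r' -> body[14..16], body so far='mzpjcw1n12clvw7r'
Chunk 4: stream[31..32]='7' size=0x7=7, data at stream[34..41]='cpipxg9' -> body[16..23], body so far='mzpjcw1n12clvw7rcpipxg9'
Chunk 5: stream[43..44]='0' size=0 (terminator). Final body='mzpjcw1n12clvw7rcpipxg9' (23 bytes)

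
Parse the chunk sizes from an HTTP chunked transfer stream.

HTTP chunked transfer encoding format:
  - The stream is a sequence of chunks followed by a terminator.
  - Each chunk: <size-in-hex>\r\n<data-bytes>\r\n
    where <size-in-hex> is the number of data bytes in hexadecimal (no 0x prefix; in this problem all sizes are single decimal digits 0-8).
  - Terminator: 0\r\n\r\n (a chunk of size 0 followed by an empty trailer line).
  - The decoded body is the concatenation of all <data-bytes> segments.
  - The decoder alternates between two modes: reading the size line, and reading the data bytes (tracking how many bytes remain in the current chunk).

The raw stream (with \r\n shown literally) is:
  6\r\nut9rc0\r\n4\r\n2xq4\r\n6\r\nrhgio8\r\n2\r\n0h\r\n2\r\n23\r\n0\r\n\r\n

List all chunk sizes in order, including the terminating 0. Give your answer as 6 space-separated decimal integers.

Chunk 1: stream[0..1]='6' size=0x6=6, data at stream[3..9]='ut9rc0' -> body[0..6], body so far='ut9rc0'
Chunk 2: stream[11..12]='4' size=0x4=4, data at stream[14..18]='2xq4' -> body[6..10], body so far='ut9rc02xq4'
Chunk 3: stream[20..21]='6' size=0x6=6, data at stream[23..29]='rhgio8' -> body[10..16], body so far='ut9rc02xq4rhgio8'
Chunk 4: stream[31..32]='2' size=0x2=2, data at stream[34..36]='0h' -> body[16..18], body so far='ut9rc02xq4rhgio80h'
Chunk 5: stream[38..39]='2' size=0x2=2, data at stream[41..43]='23' -> body[18..20], body so far='ut9rc02xq4rhgio80h23'
Chunk 6: stream[45..46]='0' size=0 (terminator). Final body='ut9rc02xq4rhgio80h23' (20 bytes)

Answer: 6 4 6 2 2 0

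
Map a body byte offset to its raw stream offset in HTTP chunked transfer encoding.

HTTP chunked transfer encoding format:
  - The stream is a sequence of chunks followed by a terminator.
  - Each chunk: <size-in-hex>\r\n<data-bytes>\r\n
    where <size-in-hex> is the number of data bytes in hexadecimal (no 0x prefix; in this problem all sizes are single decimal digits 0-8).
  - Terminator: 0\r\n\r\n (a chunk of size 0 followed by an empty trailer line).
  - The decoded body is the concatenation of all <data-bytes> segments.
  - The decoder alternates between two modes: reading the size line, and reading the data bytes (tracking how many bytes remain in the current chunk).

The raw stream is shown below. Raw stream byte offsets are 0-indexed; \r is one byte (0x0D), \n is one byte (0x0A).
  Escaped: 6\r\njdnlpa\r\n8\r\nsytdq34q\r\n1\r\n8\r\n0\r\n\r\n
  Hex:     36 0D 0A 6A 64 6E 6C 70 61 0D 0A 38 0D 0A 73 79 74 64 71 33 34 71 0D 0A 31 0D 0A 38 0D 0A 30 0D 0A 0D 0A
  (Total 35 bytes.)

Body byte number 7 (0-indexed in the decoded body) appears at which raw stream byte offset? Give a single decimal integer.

Chunk 1: stream[0..1]='6' size=0x6=6, data at stream[3..9]='jdnlpa' -> body[0..6], body so far='jdnlpa'
Chunk 2: stream[11..12]='8' size=0x8=8, data at stream[14..22]='sytdq34q' -> body[6..14], body so far='jdnlpasytdq34q'
Chunk 3: stream[24..25]='1' size=0x1=1, data at stream[27..28]='8' -> body[14..15], body so far='jdnlpasytdq34q8'
Chunk 4: stream[30..31]='0' size=0 (terminator). Final body='jdnlpasytdq34q8' (15 bytes)
Body byte 7 at stream offset 15

Answer: 15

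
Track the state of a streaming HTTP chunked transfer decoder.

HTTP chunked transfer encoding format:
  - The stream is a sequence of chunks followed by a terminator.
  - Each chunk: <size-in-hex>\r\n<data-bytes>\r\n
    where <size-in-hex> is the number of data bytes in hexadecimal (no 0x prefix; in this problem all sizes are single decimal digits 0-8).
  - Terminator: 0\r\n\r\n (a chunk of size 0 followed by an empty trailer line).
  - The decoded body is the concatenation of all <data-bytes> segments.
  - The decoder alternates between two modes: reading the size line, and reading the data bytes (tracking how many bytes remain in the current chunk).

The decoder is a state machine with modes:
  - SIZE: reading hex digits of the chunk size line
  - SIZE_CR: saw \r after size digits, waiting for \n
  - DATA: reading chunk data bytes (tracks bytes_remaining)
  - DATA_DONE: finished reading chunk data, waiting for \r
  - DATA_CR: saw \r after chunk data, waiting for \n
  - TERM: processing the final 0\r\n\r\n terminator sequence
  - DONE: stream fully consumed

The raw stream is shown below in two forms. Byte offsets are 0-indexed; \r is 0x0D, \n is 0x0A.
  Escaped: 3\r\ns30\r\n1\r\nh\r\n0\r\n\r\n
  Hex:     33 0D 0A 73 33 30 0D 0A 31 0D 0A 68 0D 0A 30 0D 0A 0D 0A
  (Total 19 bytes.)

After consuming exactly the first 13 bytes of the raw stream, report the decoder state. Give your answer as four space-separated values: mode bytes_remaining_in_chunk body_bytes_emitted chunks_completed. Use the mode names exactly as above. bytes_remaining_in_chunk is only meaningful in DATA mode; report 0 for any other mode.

Byte 0 = '3': mode=SIZE remaining=0 emitted=0 chunks_done=0
Byte 1 = 0x0D: mode=SIZE_CR remaining=0 emitted=0 chunks_done=0
Byte 2 = 0x0A: mode=DATA remaining=3 emitted=0 chunks_done=0
Byte 3 = 's': mode=DATA remaining=2 emitted=1 chunks_done=0
Byte 4 = '3': mode=DATA remaining=1 emitted=2 chunks_done=0
Byte 5 = '0': mode=DATA_DONE remaining=0 emitted=3 chunks_done=0
Byte 6 = 0x0D: mode=DATA_CR remaining=0 emitted=3 chunks_done=0
Byte 7 = 0x0A: mode=SIZE remaining=0 emitted=3 chunks_done=1
Byte 8 = '1': mode=SIZE remaining=0 emitted=3 chunks_done=1
Byte 9 = 0x0D: mode=SIZE_CR remaining=0 emitted=3 chunks_done=1
Byte 10 = 0x0A: mode=DATA remaining=1 emitted=3 chunks_done=1
Byte 11 = 'h': mode=DATA_DONE remaining=0 emitted=4 chunks_done=1
Byte 12 = 0x0D: mode=DATA_CR remaining=0 emitted=4 chunks_done=1

Answer: DATA_CR 0 4 1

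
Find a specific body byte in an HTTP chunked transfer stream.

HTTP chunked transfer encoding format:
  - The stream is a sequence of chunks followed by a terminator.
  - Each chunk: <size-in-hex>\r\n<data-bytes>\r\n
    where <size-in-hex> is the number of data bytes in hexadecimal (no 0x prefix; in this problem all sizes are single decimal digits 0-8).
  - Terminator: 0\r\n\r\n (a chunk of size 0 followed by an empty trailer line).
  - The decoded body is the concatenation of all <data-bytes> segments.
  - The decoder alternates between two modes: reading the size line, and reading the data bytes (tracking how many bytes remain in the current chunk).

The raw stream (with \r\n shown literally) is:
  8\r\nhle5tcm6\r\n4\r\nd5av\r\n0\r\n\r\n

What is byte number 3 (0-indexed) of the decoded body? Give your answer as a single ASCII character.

Answer: 5

Derivation:
Chunk 1: stream[0..1]='8' size=0x8=8, data at stream[3..11]='hle5tcm6' -> body[0..8], body so far='hle5tcm6'
Chunk 2: stream[13..14]='4' size=0x4=4, data at stream[16..20]='d5av' -> body[8..12], body so far='hle5tcm6d5av'
Chunk 3: stream[22..23]='0' size=0 (terminator). Final body='hle5tcm6d5av' (12 bytes)
Body byte 3 = '5'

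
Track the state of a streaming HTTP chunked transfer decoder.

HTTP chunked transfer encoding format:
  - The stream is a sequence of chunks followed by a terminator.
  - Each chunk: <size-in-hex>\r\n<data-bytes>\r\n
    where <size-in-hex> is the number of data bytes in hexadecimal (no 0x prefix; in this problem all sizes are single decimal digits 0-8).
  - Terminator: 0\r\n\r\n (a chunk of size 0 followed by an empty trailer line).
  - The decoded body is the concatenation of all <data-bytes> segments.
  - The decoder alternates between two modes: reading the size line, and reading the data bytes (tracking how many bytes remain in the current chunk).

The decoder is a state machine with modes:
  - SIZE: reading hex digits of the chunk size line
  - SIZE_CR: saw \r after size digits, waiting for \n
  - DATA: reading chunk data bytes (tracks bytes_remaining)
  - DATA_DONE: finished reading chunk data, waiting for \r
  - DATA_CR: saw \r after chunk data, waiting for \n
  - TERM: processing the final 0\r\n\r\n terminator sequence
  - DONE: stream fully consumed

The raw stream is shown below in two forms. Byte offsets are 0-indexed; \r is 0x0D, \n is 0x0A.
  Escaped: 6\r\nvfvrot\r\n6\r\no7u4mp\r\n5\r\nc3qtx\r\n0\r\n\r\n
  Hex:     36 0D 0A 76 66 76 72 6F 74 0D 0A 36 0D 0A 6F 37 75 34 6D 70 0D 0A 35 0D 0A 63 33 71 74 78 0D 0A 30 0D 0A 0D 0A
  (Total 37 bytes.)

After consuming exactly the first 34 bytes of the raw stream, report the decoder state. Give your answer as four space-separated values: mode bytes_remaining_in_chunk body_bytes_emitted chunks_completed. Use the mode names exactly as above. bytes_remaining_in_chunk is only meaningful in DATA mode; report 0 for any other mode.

Answer: SIZE_CR 0 17 3

Derivation:
Byte 0 = '6': mode=SIZE remaining=0 emitted=0 chunks_done=0
Byte 1 = 0x0D: mode=SIZE_CR remaining=0 emitted=0 chunks_done=0
Byte 2 = 0x0A: mode=DATA remaining=6 emitted=0 chunks_done=0
Byte 3 = 'v': mode=DATA remaining=5 emitted=1 chunks_done=0
Byte 4 = 'f': mode=DATA remaining=4 emitted=2 chunks_done=0
Byte 5 = 'v': mode=DATA remaining=3 emitted=3 chunks_done=0
Byte 6 = 'r': mode=DATA remaining=2 emitted=4 chunks_done=0
Byte 7 = 'o': mode=DATA remaining=1 emitted=5 chunks_done=0
Byte 8 = 't': mode=DATA_DONE remaining=0 emitted=6 chunks_done=0
Byte 9 = 0x0D: mode=DATA_CR remaining=0 emitted=6 chunks_done=0
Byte 10 = 0x0A: mode=SIZE remaining=0 emitted=6 chunks_done=1
Byte 11 = '6': mode=SIZE remaining=0 emitted=6 chunks_done=1
Byte 12 = 0x0D: mode=SIZE_CR remaining=0 emitted=6 chunks_done=1
Byte 13 = 0x0A: mode=DATA remaining=6 emitted=6 chunks_done=1
Byte 14 = 'o': mode=DATA remaining=5 emitted=7 chunks_done=1
Byte 15 = '7': mode=DATA remaining=4 emitted=8 chunks_done=1
Byte 16 = 'u': mode=DATA remaining=3 emitted=9 chunks_done=1
Byte 17 = '4': mode=DATA remaining=2 emitted=10 chunks_done=1
Byte 18 = 'm': mode=DATA remaining=1 emitted=11 chunks_done=1
Byte 19 = 'p': mode=DATA_DONE remaining=0 emitted=12 chunks_done=1
Byte 20 = 0x0D: mode=DATA_CR remaining=0 emitted=12 chunks_done=1
Byte 21 = 0x0A: mode=SIZE remaining=0 emitted=12 chunks_done=2
Byte 22 = '5': mode=SIZE remaining=0 emitted=12 chunks_done=2
Byte 23 = 0x0D: mode=SIZE_CR remaining=0 emitted=12 chunks_done=2
Byte 24 = 0x0A: mode=DATA remaining=5 emitted=12 chunks_done=2
Byte 25 = 'c': mode=DATA remaining=4 emitted=13 chunks_done=2
Byte 26 = '3': mode=DATA remaining=3 emitted=14 chunks_done=2
Byte 27 = 'q': mode=DATA remaining=2 emitted=15 chunks_done=2
Byte 28 = 't': mode=DATA remaining=1 emitted=16 chunks_done=2
Byte 29 = 'x': mode=DATA_DONE remaining=0 emitted=17 chunks_done=2
Byte 30 = 0x0D: mode=DATA_CR remaining=0 emitted=17 chunks_done=2
Byte 31 = 0x0A: mode=SIZE remaining=0 emitted=17 chunks_done=3
Byte 32 = '0': mode=SIZE remaining=0 emitted=17 chunks_done=3
Byte 33 = 0x0D: mode=SIZE_CR remaining=0 emitted=17 chunks_done=3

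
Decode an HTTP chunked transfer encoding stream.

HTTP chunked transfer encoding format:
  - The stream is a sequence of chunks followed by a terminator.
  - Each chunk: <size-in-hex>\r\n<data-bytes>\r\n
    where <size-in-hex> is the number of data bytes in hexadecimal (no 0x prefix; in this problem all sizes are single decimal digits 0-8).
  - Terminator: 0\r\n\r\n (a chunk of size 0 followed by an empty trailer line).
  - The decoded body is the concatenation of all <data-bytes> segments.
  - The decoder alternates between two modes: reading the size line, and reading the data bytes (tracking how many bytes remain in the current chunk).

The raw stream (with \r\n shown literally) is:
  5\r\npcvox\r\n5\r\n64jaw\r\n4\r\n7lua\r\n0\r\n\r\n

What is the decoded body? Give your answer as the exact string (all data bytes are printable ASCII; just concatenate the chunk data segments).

Answer: pcvox64jaw7lua

Derivation:
Chunk 1: stream[0..1]='5' size=0x5=5, data at stream[3..8]='pcvox' -> body[0..5], body so far='pcvox'
Chunk 2: stream[10..11]='5' size=0x5=5, data at stream[13..18]='64jaw' -> body[5..10], body so far='pcvox64jaw'
Chunk 3: stream[20..21]='4' size=0x4=4, data at stream[23..27]='7lua' -> body[10..14], body so far='pcvox64jaw7lua'
Chunk 4: stream[29..30]='0' size=0 (terminator). Final body='pcvox64jaw7lua' (14 bytes)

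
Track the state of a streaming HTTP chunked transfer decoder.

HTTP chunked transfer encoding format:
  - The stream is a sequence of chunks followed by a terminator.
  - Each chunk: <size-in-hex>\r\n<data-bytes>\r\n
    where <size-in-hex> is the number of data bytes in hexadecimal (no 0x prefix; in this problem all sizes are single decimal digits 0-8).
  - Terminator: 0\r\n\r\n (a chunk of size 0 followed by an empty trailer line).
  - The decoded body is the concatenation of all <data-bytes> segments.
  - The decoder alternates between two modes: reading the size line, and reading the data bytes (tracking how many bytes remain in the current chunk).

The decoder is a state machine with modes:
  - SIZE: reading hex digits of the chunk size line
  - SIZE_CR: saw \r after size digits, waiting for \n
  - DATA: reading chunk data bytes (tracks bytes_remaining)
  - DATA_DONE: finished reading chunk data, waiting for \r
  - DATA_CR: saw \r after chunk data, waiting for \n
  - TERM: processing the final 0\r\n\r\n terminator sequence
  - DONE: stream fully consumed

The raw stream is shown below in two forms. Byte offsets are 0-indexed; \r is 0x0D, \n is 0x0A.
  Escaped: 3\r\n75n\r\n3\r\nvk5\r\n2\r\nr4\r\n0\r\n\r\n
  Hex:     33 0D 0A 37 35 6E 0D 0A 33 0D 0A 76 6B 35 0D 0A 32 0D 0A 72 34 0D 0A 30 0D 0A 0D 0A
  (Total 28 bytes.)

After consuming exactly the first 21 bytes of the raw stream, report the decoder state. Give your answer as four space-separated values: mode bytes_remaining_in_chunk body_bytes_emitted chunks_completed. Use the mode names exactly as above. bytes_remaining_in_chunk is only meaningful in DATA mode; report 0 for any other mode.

Answer: DATA_DONE 0 8 2

Derivation:
Byte 0 = '3': mode=SIZE remaining=0 emitted=0 chunks_done=0
Byte 1 = 0x0D: mode=SIZE_CR remaining=0 emitted=0 chunks_done=0
Byte 2 = 0x0A: mode=DATA remaining=3 emitted=0 chunks_done=0
Byte 3 = '7': mode=DATA remaining=2 emitted=1 chunks_done=0
Byte 4 = '5': mode=DATA remaining=1 emitted=2 chunks_done=0
Byte 5 = 'n': mode=DATA_DONE remaining=0 emitted=3 chunks_done=0
Byte 6 = 0x0D: mode=DATA_CR remaining=0 emitted=3 chunks_done=0
Byte 7 = 0x0A: mode=SIZE remaining=0 emitted=3 chunks_done=1
Byte 8 = '3': mode=SIZE remaining=0 emitted=3 chunks_done=1
Byte 9 = 0x0D: mode=SIZE_CR remaining=0 emitted=3 chunks_done=1
Byte 10 = 0x0A: mode=DATA remaining=3 emitted=3 chunks_done=1
Byte 11 = 'v': mode=DATA remaining=2 emitted=4 chunks_done=1
Byte 12 = 'k': mode=DATA remaining=1 emitted=5 chunks_done=1
Byte 13 = '5': mode=DATA_DONE remaining=0 emitted=6 chunks_done=1
Byte 14 = 0x0D: mode=DATA_CR remaining=0 emitted=6 chunks_done=1
Byte 15 = 0x0A: mode=SIZE remaining=0 emitted=6 chunks_done=2
Byte 16 = '2': mode=SIZE remaining=0 emitted=6 chunks_done=2
Byte 17 = 0x0D: mode=SIZE_CR remaining=0 emitted=6 chunks_done=2
Byte 18 = 0x0A: mode=DATA remaining=2 emitted=6 chunks_done=2
Byte 19 = 'r': mode=DATA remaining=1 emitted=7 chunks_done=2
Byte 20 = '4': mode=DATA_DONE remaining=0 emitted=8 chunks_done=2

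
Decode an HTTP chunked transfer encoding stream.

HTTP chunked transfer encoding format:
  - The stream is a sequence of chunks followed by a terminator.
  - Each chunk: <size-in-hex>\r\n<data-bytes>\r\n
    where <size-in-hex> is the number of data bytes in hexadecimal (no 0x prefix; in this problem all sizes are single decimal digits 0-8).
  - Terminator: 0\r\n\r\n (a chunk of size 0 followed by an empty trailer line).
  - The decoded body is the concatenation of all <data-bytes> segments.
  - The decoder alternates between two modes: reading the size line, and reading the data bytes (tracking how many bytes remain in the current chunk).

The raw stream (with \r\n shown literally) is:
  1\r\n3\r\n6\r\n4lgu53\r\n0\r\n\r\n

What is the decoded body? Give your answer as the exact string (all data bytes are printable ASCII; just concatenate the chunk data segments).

Answer: 34lgu53

Derivation:
Chunk 1: stream[0..1]='1' size=0x1=1, data at stream[3..4]='3' -> body[0..1], body so far='3'
Chunk 2: stream[6..7]='6' size=0x6=6, data at stream[9..15]='4lgu53' -> body[1..7], body so far='34lgu53'
Chunk 3: stream[17..18]='0' size=0 (terminator). Final body='34lgu53' (7 bytes)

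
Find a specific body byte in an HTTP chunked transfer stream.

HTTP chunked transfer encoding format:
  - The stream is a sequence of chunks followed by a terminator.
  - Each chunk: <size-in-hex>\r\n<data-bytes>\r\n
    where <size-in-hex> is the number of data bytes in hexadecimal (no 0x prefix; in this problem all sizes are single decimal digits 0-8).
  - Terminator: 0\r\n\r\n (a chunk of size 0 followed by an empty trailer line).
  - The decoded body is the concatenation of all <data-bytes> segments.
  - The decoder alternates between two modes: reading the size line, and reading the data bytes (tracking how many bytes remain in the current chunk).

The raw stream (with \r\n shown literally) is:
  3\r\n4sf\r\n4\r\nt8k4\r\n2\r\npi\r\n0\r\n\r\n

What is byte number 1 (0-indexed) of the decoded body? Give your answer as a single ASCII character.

Answer: s

Derivation:
Chunk 1: stream[0..1]='3' size=0x3=3, data at stream[3..6]='4sf' -> body[0..3], body so far='4sf'
Chunk 2: stream[8..9]='4' size=0x4=4, data at stream[11..15]='t8k4' -> body[3..7], body so far='4sft8k4'
Chunk 3: stream[17..18]='2' size=0x2=2, data at stream[20..22]='pi' -> body[7..9], body so far='4sft8k4pi'
Chunk 4: stream[24..25]='0' size=0 (terminator). Final body='4sft8k4pi' (9 bytes)
Body byte 1 = 's'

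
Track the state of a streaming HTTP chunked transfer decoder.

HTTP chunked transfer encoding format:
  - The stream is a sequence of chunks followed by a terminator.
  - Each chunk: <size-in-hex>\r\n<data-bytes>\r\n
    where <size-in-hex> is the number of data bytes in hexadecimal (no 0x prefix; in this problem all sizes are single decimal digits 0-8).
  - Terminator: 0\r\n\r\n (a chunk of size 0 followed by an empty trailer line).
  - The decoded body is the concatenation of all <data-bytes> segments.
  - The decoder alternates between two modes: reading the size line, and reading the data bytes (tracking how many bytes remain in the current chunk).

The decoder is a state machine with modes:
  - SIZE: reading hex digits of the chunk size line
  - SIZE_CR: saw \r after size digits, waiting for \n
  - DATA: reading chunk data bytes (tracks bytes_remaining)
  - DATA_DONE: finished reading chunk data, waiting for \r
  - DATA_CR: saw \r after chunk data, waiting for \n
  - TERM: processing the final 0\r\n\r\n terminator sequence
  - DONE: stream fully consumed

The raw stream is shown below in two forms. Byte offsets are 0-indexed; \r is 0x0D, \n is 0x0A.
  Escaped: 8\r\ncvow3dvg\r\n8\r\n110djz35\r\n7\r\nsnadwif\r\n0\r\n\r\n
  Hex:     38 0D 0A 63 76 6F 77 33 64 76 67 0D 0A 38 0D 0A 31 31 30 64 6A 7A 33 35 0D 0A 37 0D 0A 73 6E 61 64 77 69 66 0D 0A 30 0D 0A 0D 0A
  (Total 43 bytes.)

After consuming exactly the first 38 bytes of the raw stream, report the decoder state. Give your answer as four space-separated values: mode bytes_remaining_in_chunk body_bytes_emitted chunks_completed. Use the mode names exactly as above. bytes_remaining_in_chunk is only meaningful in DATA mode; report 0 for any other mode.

Answer: SIZE 0 23 3

Derivation:
Byte 0 = '8': mode=SIZE remaining=0 emitted=0 chunks_done=0
Byte 1 = 0x0D: mode=SIZE_CR remaining=0 emitted=0 chunks_done=0
Byte 2 = 0x0A: mode=DATA remaining=8 emitted=0 chunks_done=0
Byte 3 = 'c': mode=DATA remaining=7 emitted=1 chunks_done=0
Byte 4 = 'v': mode=DATA remaining=6 emitted=2 chunks_done=0
Byte 5 = 'o': mode=DATA remaining=5 emitted=3 chunks_done=0
Byte 6 = 'w': mode=DATA remaining=4 emitted=4 chunks_done=0
Byte 7 = '3': mode=DATA remaining=3 emitted=5 chunks_done=0
Byte 8 = 'd': mode=DATA remaining=2 emitted=6 chunks_done=0
Byte 9 = 'v': mode=DATA remaining=1 emitted=7 chunks_done=0
Byte 10 = 'g': mode=DATA_DONE remaining=0 emitted=8 chunks_done=0
Byte 11 = 0x0D: mode=DATA_CR remaining=0 emitted=8 chunks_done=0
Byte 12 = 0x0A: mode=SIZE remaining=0 emitted=8 chunks_done=1
Byte 13 = '8': mode=SIZE remaining=0 emitted=8 chunks_done=1
Byte 14 = 0x0D: mode=SIZE_CR remaining=0 emitted=8 chunks_done=1
Byte 15 = 0x0A: mode=DATA remaining=8 emitted=8 chunks_done=1
Byte 16 = '1': mode=DATA remaining=7 emitted=9 chunks_done=1
Byte 17 = '1': mode=DATA remaining=6 emitted=10 chunks_done=1
Byte 18 = '0': mode=DATA remaining=5 emitted=11 chunks_done=1
Byte 19 = 'd': mode=DATA remaining=4 emitted=12 chunks_done=1
Byte 20 = 'j': mode=DATA remaining=3 emitted=13 chunks_done=1
Byte 21 = 'z': mode=DATA remaining=2 emitted=14 chunks_done=1
Byte 22 = '3': mode=DATA remaining=1 emitted=15 chunks_done=1
Byte 23 = '5': mode=DATA_DONE remaining=0 emitted=16 chunks_done=1
Byte 24 = 0x0D: mode=DATA_CR remaining=0 emitted=16 chunks_done=1
Byte 25 = 0x0A: mode=SIZE remaining=0 emitted=16 chunks_done=2
Byte 26 = '7': mode=SIZE remaining=0 emitted=16 chunks_done=2
Byte 27 = 0x0D: mode=SIZE_CR remaining=0 emitted=16 chunks_done=2
Byte 28 = 0x0A: mode=DATA remaining=7 emitted=16 chunks_done=2
Byte 29 = 's': mode=DATA remaining=6 emitted=17 chunks_done=2
Byte 30 = 'n': mode=DATA remaining=5 emitted=18 chunks_done=2
Byte 31 = 'a': mode=DATA remaining=4 emitted=19 chunks_done=2
Byte 32 = 'd': mode=DATA remaining=3 emitted=20 chunks_done=2
Byte 33 = 'w': mode=DATA remaining=2 emitted=21 chunks_done=2
Byte 34 = 'i': mode=DATA remaining=1 emitted=22 chunks_done=2
Byte 35 = 'f': mode=DATA_DONE remaining=0 emitted=23 chunks_done=2
Byte 36 = 0x0D: mode=DATA_CR remaining=0 emitted=23 chunks_done=2
Byte 37 = 0x0A: mode=SIZE remaining=0 emitted=23 chunks_done=3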